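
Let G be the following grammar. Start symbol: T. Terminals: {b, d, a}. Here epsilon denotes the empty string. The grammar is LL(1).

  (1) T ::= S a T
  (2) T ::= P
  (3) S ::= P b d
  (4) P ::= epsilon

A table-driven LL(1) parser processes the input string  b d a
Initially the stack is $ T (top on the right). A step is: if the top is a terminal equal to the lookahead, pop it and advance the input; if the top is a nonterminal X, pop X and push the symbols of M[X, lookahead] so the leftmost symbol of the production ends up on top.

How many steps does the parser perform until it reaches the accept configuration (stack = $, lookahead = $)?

step 1: stack=$ T  input=b d a $  — expand T ::= S a T
step 2: stack=$ T a S  input=b d a $  — expand S ::= P b d
step 3: stack=$ T a d b P  input=b d a $  — expand P ::= epsilon
step 4: stack=$ T a d b  input=b d a $  — match b
step 5: stack=$ T a d  input=d a $  — match d
step 6: stack=$ T a  input=a $  — match a
step 7: stack=$ T  input=$  — expand T ::= P
step 8: stack=$ P  input=$  — expand P ::= epsilon
Accept reached after 8 steps.

8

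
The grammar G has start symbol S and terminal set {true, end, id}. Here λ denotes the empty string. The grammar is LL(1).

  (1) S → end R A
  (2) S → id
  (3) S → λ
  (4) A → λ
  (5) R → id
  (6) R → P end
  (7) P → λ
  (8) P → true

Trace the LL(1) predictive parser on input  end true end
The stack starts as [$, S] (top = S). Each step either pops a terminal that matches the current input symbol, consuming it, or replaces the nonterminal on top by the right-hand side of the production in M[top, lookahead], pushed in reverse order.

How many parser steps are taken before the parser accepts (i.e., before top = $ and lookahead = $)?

     Stack         Input           Action
  1  $ S           end true end $  expand S → end R A
  2  $ A R end     end true end $  match end
  3  $ A R         true end $      expand R → P end
  4  $ A end P     true end $      expand P → true
  5  $ A end true  true end $      match true
  6  $ A end       end $           match end
  7  $ A           $               expand A → λ
Accept reached after 7 steps.

7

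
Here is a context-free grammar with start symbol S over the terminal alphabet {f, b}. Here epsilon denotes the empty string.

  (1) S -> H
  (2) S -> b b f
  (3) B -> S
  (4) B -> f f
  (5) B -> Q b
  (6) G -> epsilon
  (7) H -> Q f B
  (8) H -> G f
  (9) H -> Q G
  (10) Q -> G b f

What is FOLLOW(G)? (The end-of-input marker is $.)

FIRST(G): from G->epsilon we get {epsilon}. So FIRST(G) = {epsilon}.
FIRST(Q): from Q->G b f we get {b}. So FIRST(Q) = {b}.
FIRST(H): from H->Q f B we get {b}; from H->G f we get {f}; from H->Q G we get {b}. So FIRST(H) = {b, f}.
FIRST(S): from S->H we get {b, f}; from S->b b f we get {b}. So FIRST(S) = {b, f}.
FIRST(B): from B->S we get {b, f}; from B->f f we get {f}; from B->Q b we get {b}. So FIRST(B) = {b, f}.
FOLLOW(S) includes $ since S is the start symbol.
FOLLOW(S): in B->S, the suffix after S is empty, so FOLLOW(S) ⊇ FOLLOW(B) = {$}. Thus FOLLOW(S) = {$}.
FOLLOW(H): in S->H, the suffix after H is empty, so FOLLOW(H) ⊇ FOLLOW(S) = {$}. Thus FOLLOW(H) = {$}.
FOLLOW(B): in H->Q f B, the suffix after B is empty, so FOLLOW(B) ⊇ FOLLOW(H) = {$}. Thus FOLLOW(B) = {$}.
FOLLOW(G): in H->G f, G is followed by f with FIRST {f}; in H->Q G, the suffix after G is empty, so FOLLOW(G) ⊇ FOLLOW(H) = {$}; in Q->G b f, G is followed by b f with FIRST {b}. Thus FOLLOW(G) = {$, b, f}.
FOLLOW(Q): in B->Q b, Q is followed by b with FIRST {b}; in H->Q f B, Q is followed by f B with FIRST {f}; in H->Q G, Q is followed by G with FIRST {epsilon}; in H->Q G, the suffix after Q is nullable, so FOLLOW(Q) ⊇ FOLLOW(H) = {$}. Thus FOLLOW(Q) = {$, b, f}.

{$, b, f}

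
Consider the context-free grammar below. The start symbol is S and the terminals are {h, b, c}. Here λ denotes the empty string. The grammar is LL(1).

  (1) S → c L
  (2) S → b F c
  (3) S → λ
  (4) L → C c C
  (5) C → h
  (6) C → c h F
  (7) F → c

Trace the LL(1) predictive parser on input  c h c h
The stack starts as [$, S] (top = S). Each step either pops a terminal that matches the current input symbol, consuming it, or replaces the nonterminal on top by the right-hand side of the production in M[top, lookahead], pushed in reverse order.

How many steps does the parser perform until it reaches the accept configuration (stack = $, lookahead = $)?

8

     Stack    Input      Action
  1  $ S      c h c h $  expand S → c L
  2  $ L c    c h c h $  match c
  3  $ L      h c h $    expand L → C c C
  4  $ C c C  h c h $    expand C → h
  5  $ C c h  h c h $    match h
  6  $ C c    c h $      match c
  7  $ C      h $        expand C → h
  8  $ h      h $        match h
Accept reached after 8 steps.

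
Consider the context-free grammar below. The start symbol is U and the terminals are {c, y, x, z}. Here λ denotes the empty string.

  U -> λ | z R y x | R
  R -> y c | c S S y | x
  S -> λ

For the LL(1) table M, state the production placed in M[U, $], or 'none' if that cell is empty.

U -> λ

FIRST(R) = {c, x, y}
FIRST(S) = {λ}
FIRST(U) = {λ, c, x, y, z}  (via R)
FOLLOW(U) includes $ since U is the start symbol.
FOLLOW(U): U appears on no right-hand side. Thus FOLLOW(U) = {$}.
For U -> λ: FIRST(λ) = {λ}, so it goes in M[U, t] for t ∈ {}; since λ ∈ FIRST, also for every t ∈ FOLLOW(U) = {$}.
For U -> z R y x: FIRST(z R y x) = {z}, so it goes in M[U, t] for t ∈ {z}.
For U -> R: FIRST(R) = {c, x, y}, so it goes in M[U, t] for t ∈ {c, x, y}.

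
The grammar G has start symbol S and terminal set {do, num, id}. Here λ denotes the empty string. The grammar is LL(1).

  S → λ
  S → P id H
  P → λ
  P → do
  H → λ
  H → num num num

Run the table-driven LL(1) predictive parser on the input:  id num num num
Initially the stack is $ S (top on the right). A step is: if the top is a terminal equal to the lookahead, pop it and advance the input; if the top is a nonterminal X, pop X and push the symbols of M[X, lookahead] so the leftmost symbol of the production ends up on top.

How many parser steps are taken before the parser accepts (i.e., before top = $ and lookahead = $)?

step 1: stack=$ S  input=id num num num $  — expand S → P id H
step 2: stack=$ H id P  input=id num num num $  — expand P → λ
step 3: stack=$ H id  input=id num num num $  — match id
step 4: stack=$ H  input=num num num $  — expand H → num num num
step 5: stack=$ num num num  input=num num num $  — match num
step 6: stack=$ num num  input=num num $  — match num
step 7: stack=$ num  input=num $  — match num
Accept reached after 7 steps.

7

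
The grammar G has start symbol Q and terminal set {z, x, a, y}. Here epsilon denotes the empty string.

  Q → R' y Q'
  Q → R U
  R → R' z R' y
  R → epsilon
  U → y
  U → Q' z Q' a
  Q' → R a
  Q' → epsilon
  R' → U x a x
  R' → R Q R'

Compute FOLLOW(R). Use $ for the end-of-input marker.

FIRST(Q) = {a, y, z}  (via R' y Q', R U)
FIRST(R) = {epsilon, a, y, z}  (via R' z R' y)
FIRST(Q') = {epsilon, a, y, z}  (via R a)
FIRST(U) = {a, y, z}  (via Q' z Q' a)
FIRST(R') = {a, y, z}  (via U x a x, R Q R')
FOLLOW(Q) includes $ since Q is the start symbol.
FOLLOW(Q): in R'→R Q R', Q is followed by R' with FIRST {a, y, z}. Thus FOLLOW(Q) = {$, a, y, z}.
FOLLOW(R): in Q→R U, R is followed by U with FIRST {a, y, z}; in Q'→R a, R is followed by a with FIRST {a}; in R'→R Q R', R is followed by Q R' with FIRST {a, y, z}. Thus FOLLOW(R) = {a, y, z}.
FOLLOW(U): in Q→R U, the suffix after U is empty, so FOLLOW(U) ⊇ FOLLOW(Q) = {$, a, y, z}; in R'→U x a x, U is followed by x a x with FIRST {x}. Thus FOLLOW(U) = {$, a, x, y, z}.
FOLLOW(Q'): in Q→R' y Q', the suffix after Q' is empty, so FOLLOW(Q') ⊇ FOLLOW(Q) = {$, a, y, z}; in U→Q' z Q' a (occurrence 1), Q' is followed by z Q' a with FIRST {z}; in U→Q' z Q' a (occurrence 2), Q' is followed by a with FIRST {a}. Thus FOLLOW(Q') = {$, a, y, z}.
FOLLOW(R'): in Q→R' y Q', R' is followed by y Q' with FIRST {y}; in R→R' z R' y (occurrence 1), R' is followed by z R' y with FIRST {z}; in R→R' z R' y (occurrence 2), R' is followed by y with FIRST {y}; in R'→R Q R', the suffix after R' is empty (adds nothing new). Thus FOLLOW(R') = {y, z}.

{a, y, z}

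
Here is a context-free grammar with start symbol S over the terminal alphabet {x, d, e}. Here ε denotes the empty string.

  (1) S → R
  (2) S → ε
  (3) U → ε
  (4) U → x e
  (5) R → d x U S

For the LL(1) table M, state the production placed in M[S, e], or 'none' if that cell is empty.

FIRST(U) = {ε, x}
FIRST(R) = {d}
FIRST(S) = {ε, d}  (via R)
FOLLOW(S) includes $ since S is the start symbol.
FOLLOW(S): in R→d x U S, the suffix after S is empty, so FOLLOW(S) ⊇ FOLLOW(R) = {$}. Thus FOLLOW(S) = {$}.
FOLLOW(R): in S→R, the suffix after R is empty, so FOLLOW(R) ⊇ FOLLOW(S) = {$}. Thus FOLLOW(R) = {$}.
For S → R: FIRST(R) = {d}, so it goes in M[S, t] for t ∈ {d}.
For S → ε: FIRST(ε) = {ε}, so it goes in M[S, t] for t ∈ {}; since ε ∈ FIRST, also for every t ∈ FOLLOW(S) = {$}.
None of these place a production in M[S, e].

none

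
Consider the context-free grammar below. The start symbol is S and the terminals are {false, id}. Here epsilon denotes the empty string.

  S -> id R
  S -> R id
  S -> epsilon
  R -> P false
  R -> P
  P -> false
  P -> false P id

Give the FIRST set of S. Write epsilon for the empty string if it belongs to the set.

{epsilon, false, id}

FIRST(P) = {false}
FIRST(R) = {false}  (via P false, P)
FIRST(S) = {epsilon, false, id}  (via R id)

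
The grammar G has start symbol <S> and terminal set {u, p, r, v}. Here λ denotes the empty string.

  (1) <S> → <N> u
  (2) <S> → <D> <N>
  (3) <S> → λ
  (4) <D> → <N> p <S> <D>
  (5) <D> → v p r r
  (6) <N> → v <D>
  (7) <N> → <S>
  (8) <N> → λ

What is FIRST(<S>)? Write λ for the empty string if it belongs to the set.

FIRST(<S>) = {λ, p, u, v}  (via <N> u, <D> <N>)
FIRST(<N>) = {λ, p, u, v}  (via <S>)
FIRST(<D>) = {p, u, v}  (via <N> p <S> <D>)

{λ, p, u, v}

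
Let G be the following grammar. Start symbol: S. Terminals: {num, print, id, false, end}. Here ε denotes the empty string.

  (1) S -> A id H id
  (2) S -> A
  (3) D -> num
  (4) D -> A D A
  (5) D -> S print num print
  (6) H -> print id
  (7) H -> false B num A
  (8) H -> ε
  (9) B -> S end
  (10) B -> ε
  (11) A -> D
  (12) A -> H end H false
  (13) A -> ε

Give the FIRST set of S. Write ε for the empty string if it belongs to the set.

FIRST(H): from H->print id we get {print}; from H->false B num A we get {false}; from H->ε we get {ε}. So FIRST(H) = {ε, false, print}.
FIRST(S): from S->A id H id we get {end, false, id, num, print}; from S->A we get {ε, end, false, id, num, print}. So FIRST(S) = {ε, end, false, id, num, print}.
FIRST(B): from B->S end we get {end, false, id, num, print}; from B->ε we get {ε}. So FIRST(B) = {ε, end, false, id, num, print}.
FIRST(D): from D->num we get {num}; from D->A D A we get {end, false, id, num, print}; from D->S print num print we get {end, false, id, num, print}. So FIRST(D) = {end, false, id, num, print}.
FIRST(A): from A->D we get {end, false, id, num, print}; from A->H end H false we get {end, false, print}; from A->ε we get {ε}. So FIRST(A) = {ε, end, false, id, num, print}.

{ε, end, false, id, num, print}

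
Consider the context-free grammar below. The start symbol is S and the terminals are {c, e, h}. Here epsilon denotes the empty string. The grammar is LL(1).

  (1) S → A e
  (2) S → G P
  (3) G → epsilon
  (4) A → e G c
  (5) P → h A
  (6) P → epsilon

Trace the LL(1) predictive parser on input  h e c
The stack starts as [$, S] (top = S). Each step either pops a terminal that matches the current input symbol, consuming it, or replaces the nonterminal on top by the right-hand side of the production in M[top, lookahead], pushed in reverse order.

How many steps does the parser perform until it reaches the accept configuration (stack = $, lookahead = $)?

8

step 1: stack=$ S  input=h e c $  — expand S → G P
step 2: stack=$ P G  input=h e c $  — expand G → epsilon
step 3: stack=$ P  input=h e c $  — expand P → h A
step 4: stack=$ A h  input=h e c $  — match h
step 5: stack=$ A  input=e c $  — expand A → e G c
step 6: stack=$ c G e  input=e c $  — match e
step 7: stack=$ c G  input=c $  — expand G → epsilon
step 8: stack=$ c  input=c $  — match c
Accept reached after 8 steps.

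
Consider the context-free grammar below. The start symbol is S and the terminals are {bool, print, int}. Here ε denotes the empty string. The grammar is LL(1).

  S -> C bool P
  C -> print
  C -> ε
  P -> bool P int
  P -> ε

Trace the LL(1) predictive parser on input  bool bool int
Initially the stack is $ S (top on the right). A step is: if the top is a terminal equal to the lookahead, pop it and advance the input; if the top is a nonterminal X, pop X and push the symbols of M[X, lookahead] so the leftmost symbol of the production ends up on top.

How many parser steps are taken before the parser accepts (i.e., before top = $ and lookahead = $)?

     Stack         Input            Action
  1  $ S           bool bool int $  expand S -> C bool P
  2  $ P bool C    bool bool int $  expand C -> ε
  3  $ P bool      bool bool int $  match bool
  4  $ P           bool int $       expand P -> bool P int
  5  $ int P bool  bool int $       match bool
  6  $ int P       int $            expand P -> ε
  7  $ int         int $            match int
Accept reached after 7 steps.

7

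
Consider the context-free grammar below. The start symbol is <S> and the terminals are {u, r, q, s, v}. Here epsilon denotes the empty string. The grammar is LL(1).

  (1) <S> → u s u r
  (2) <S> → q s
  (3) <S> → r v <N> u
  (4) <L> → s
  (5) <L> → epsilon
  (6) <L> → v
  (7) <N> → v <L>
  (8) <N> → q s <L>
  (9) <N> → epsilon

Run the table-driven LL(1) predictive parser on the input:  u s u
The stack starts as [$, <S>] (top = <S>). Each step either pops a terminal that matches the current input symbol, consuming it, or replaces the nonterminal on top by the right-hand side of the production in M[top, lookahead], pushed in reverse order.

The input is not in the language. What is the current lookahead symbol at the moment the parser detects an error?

$

step 1: stack=$ <S>  input=u s u $  — expand <S> → u s u r
step 2: stack=$ r u s u  input=u s u $  — match u
step 3: stack=$ r u s  input=s u $  — match s
step 4: stack=$ r u  input=u $  — match u
step 5: stack=$ r  input=$  — error: top is terminal r but lookahead is $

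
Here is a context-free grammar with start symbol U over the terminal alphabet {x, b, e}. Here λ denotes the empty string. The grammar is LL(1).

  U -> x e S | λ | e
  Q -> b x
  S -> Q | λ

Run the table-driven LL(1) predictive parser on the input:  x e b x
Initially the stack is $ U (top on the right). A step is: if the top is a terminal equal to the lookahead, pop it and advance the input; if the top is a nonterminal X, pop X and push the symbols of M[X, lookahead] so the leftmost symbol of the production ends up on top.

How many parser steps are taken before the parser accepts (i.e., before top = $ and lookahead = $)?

7

step 1: stack=$ U  input=x e b x $  — expand U -> x e S
step 2: stack=$ S e x  input=x e b x $  — match x
step 3: stack=$ S e  input=e b x $  — match e
step 4: stack=$ S  input=b x $  — expand S -> Q
step 5: stack=$ Q  input=b x $  — expand Q -> b x
step 6: stack=$ x b  input=b x $  — match b
step 7: stack=$ x  input=x $  — match x
Accept reached after 7 steps.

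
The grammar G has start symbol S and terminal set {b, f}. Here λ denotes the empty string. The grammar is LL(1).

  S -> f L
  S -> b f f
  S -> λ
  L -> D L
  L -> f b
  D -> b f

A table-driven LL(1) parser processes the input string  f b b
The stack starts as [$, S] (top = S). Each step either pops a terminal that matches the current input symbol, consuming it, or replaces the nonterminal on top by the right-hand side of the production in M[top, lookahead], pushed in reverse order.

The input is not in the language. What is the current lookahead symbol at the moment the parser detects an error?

b

     Stack    Input    Action
  1  $ S      f b b $  expand S -> f L
  2  $ L f    f b b $  match f
  3  $ L      b b $    expand L -> D L
  4  $ L D    b b $    expand D -> b f
  5  $ L f b  b b $    match b
  6  $ L f    b $      error: top is terminal f but lookahead is b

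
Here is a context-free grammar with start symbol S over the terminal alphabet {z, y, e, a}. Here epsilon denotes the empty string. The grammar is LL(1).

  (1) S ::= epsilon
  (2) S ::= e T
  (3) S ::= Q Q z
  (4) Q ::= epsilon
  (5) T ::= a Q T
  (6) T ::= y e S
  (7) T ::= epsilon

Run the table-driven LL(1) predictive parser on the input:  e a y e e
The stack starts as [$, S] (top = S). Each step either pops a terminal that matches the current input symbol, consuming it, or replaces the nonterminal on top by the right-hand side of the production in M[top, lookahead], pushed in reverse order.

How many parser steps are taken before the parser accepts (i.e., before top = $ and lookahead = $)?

11

      Stack    Input        Action
   1  $ S      e a y e e $  expand S ::= e T
   2  $ T e    e a y e e $  match e
   3  $ T      a y e e $    expand T ::= a Q T
   4  $ T Q a  a y e e $    match a
   5  $ T Q    y e e $      expand Q ::= epsilon
   6  $ T      y e e $      expand T ::= y e S
   7  $ S e y  y e e $      match y
   8  $ S e    e e $        match e
   9  $ S      e $          expand S ::= e T
  10  $ T e    e $          match e
  11  $ T      $            expand T ::= epsilon
Accept reached after 11 steps.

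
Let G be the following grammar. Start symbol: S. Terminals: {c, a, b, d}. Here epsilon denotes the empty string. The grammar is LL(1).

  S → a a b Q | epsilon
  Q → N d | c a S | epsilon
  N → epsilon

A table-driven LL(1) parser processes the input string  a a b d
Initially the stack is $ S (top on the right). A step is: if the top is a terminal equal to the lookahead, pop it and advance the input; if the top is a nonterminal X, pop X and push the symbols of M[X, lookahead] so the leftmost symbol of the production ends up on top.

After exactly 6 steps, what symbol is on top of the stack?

     Stack      Input      Action
  1  $ S        a a b d $  expand S → a a b Q
  2  $ Q b a a  a a b d $  match a
  3  $ Q b a    a b d $    match a
  4  $ Q b      b d $      match b
  5  $ Q        d $        expand Q → N d
  6  $ d N      d $        expand N → epsilon
Stack after step 6: $ d (top = d).

d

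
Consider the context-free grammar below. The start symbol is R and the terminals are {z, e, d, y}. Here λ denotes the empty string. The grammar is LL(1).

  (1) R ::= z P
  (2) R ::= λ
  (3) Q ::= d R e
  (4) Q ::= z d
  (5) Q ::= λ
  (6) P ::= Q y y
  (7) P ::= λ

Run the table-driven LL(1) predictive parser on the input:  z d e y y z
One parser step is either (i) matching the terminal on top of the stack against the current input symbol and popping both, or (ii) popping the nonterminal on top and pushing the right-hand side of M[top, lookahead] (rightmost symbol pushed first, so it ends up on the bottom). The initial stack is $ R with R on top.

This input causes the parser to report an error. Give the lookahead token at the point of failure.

step 1: stack=$ R  input=z d e y y z $  — expand R ::= z P
step 2: stack=$ P z  input=z d e y y z $  — match z
step 3: stack=$ P  input=d e y y z $  — expand P ::= Q y y
step 4: stack=$ y y Q  input=d e y y z $  — expand Q ::= d R e
step 5: stack=$ y y e R d  input=d e y y z $  — match d
step 6: stack=$ y y e R  input=e y y z $  — expand R ::= λ
step 7: stack=$ y y e  input=e y y z $  — match e
step 8: stack=$ y y  input=y y z $  — match y
step 9: stack=$ y  input=y z $  — match y
step 10: stack=$  input=z $  — error: stack empty but input remains

z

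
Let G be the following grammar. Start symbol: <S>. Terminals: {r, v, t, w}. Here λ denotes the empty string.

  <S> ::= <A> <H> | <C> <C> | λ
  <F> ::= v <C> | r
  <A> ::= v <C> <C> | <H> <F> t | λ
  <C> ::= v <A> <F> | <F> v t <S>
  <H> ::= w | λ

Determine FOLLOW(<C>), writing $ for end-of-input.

{$, r, t, v, w}

FIRST(<F>): from <F>::=v <C> we get {v}; from <F>::=r we get {r}. So FIRST(<F>) = {r, v}.
FIRST(<H>): from <H>::=w we get {w}; from <H>::=λ we get {λ}. So FIRST(<H>) = {λ, w}.
FIRST(<A>): from <A>::=v <C> <C> we get {v}; from <A>::=<H> <F> t we get {r, v, w}; from <A>::=λ we get {λ}. So FIRST(<A>) = {λ, r, v, w}.
FIRST(<C>): from <C>::=v <A> <F> we get {v}; from <C>::=<F> v t <S> we get {r, v}. So FIRST(<C>) = {r, v}.
FIRST(<S>): from <S>::=<A> <H> we get {λ, r, v, w}; from <S>::=<C> <C> we get {r, v}; from <S>::=λ we get {λ}. So FIRST(<S>) = {λ, r, v, w}.
FOLLOW(<S>) includes $ since <S> is the start symbol.
FOLLOW(<S>): in <C>::=<F> v t <S>, the suffix after <S> is empty, so FOLLOW(<S>) ⊇ FOLLOW(<C>) = {$, r, t, v, w}. Thus FOLLOW(<S>) = {$, r, t, v, w}.
FOLLOW(<A>): in <S>::=<A> <H>, <A> is followed by <H> with FIRST {λ, w}; in <S>::=<A> <H>, the suffix after <A> is nullable, so FOLLOW(<A>) ⊇ FOLLOW(<S>) = {$, r, t, v, w}; in <C>::=v <A> <F>, <A> is followed by <F> with FIRST {r, v}. Thus FOLLOW(<A>) = {$, r, t, v, w}.
FOLLOW(<H>): in <S>::=<A> <H>, the suffix after <H> is empty, so FOLLOW(<H>) ⊇ FOLLOW(<S>) = {$, r, t, v, w}; in <A>::=<H> <F> t, <H> is followed by <F> t with FIRST {r, v}. Thus FOLLOW(<H>) = {$, r, t, v, w}.
FOLLOW(<F>): in <A>::=<H> <F> t, <F> is followed by t with FIRST {t}; in <C>::=v <A> <F>, the suffix after <F> is empty, so FOLLOW(<F>) ⊇ FOLLOW(<C>) = {$, r, t, v, w}; in <C>::=<F> v t <S>, <F> is followed by v t <S> with FIRST {v}. Thus FOLLOW(<F>) = {$, r, t, v, w}.
FOLLOW(<C>): in <S>::=<C> <C> (occurrence 1), <C> is followed by <C> with FIRST {r, v}; in <S>::=<C> <C> (occurrence 2), the suffix after <C> is empty, so FOLLOW(<C>) ⊇ FOLLOW(<S>) = {$, r, t, v, w}; in <F>::=v <C>, the suffix after <C> is empty, so FOLLOW(<C>) ⊇ FOLLOW(<F>) = {$, r, t, v, w}; in <A>::=v <C> <C> (occurrence 1), <C> is followed by <C> with FIRST {r, v}; in <A>::=v <C> <C> (occurrence 2), the suffix after <C> is empty, so FOLLOW(<C>) ⊇ FOLLOW(<A>) = {$, r, t, v, w}. Thus FOLLOW(<C>) = {$, r, t, v, w}.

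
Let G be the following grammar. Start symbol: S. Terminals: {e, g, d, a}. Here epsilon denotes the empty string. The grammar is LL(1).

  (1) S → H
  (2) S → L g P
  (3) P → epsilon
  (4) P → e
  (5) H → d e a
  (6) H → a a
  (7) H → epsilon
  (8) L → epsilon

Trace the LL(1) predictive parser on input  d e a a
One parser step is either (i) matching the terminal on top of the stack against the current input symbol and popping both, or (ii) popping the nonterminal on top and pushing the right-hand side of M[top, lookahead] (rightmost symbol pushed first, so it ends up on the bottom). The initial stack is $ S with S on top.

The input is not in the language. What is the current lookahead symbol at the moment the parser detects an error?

step 1: stack=$ S  input=d e a a $  — expand S → H
step 2: stack=$ H  input=d e a a $  — expand H → d e a
step 3: stack=$ a e d  input=d e a a $  — match d
step 4: stack=$ a e  input=e a a $  — match e
step 5: stack=$ a  input=a a $  — match a
step 6: stack=$  input=a $  — error: stack empty but input remains

a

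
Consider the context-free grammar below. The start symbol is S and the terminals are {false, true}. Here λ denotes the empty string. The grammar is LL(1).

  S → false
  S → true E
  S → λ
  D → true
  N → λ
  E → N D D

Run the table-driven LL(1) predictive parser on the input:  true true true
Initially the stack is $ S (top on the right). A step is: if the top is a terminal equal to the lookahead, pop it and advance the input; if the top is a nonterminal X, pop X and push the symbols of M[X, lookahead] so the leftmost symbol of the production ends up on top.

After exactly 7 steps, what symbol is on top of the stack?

true

     Stack     Input             Action
  1  $ S       true true true $  expand S → true E
  2  $ E true  true true true $  match true
  3  $ E       true true $       expand E → N D D
  4  $ D D N   true true $       expand N → λ
  5  $ D D     true true $       expand D → true
  6  $ D true  true true $       match true
  7  $ D       true $            expand D → true
Stack after step 7: $ true (top = true).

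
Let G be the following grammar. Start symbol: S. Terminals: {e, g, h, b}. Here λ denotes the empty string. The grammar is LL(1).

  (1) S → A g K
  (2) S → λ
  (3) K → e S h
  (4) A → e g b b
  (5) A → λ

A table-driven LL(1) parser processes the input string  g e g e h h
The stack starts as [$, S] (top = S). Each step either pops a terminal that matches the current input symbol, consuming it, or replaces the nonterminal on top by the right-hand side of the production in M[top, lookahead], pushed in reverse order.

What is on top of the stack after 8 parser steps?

     Stack      Input          Action
  1  $ S        g e g e h h $  expand S → A g K
  2  $ K g A    g e g e h h $  expand A → λ
  3  $ K g      g e g e h h $  match g
  4  $ K        e g e h h $    expand K → e S h
  5  $ h S e    e g e h h $    match e
  6  $ h S      g e h h $      expand S → A g K
  7  $ h K g A  g e h h $      expand A → λ
  8  $ h K g    g e h h $      match g
Stack after step 8: $ h K (top = K).

K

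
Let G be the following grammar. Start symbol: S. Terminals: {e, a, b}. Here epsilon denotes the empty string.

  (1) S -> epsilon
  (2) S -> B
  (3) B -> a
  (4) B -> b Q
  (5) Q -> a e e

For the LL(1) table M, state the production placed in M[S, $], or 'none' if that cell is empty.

FIRST(B) = {a, b}
FIRST(Q) = {a}
FIRST(S) = {epsilon, a, b}  (via B)
FOLLOW(S) includes $ since S is the start symbol.
FOLLOW(S): S appears on no right-hand side. Thus FOLLOW(S) = {$}.
For S -> epsilon: FIRST(epsilon) = {epsilon}, so it goes in M[S, t] for t ∈ {}; since epsilon ∈ FIRST, also for every t ∈ FOLLOW(S) = {$}.
For S -> B: FIRST(B) = {a, b}, so it goes in M[S, t] for t ∈ {a, b}.

S -> epsilon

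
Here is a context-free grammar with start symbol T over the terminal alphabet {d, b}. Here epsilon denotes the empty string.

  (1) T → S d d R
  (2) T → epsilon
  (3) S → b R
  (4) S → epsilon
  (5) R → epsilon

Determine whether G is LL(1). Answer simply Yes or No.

Yes

FIRST(T) = {epsilon, b, d}
FIRST(S) = {epsilon, b}
FIRST(R) = {epsilon}
FOLLOW(T) = {$}
FOLLOW(S) = {d}
FOLLOW(R) = {$, d}
Each cell of M receives at most one production.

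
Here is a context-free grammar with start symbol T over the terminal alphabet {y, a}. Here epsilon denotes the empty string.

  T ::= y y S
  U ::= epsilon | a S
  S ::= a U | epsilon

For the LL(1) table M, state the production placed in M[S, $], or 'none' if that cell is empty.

S ::= epsilon

FIRST(T): from T::=y y S we get {y}. So FIRST(T) = {y}.
FIRST(U): from U::=epsilon we get {epsilon}; from U::=a S we get {a}. So FIRST(U) = {epsilon, a}.
FIRST(S): from S::=a U we get {a}; from S::=epsilon we get {epsilon}. So FIRST(S) = {epsilon, a}.
FOLLOW(T) includes $ since T is the start symbol.
FOLLOW(T): T appears on no right-hand side. Thus FOLLOW(T) = {$}.
FOLLOW(U): in S::=a U, the suffix after U is empty, so FOLLOW(U) ⊇ FOLLOW(S) = {$}. Thus FOLLOW(U) = {$}.
FOLLOW(S): in T::=y y S, the suffix after S is empty, so FOLLOW(S) ⊇ FOLLOW(T) = {$}; in U::=a S, the suffix after S is empty, so FOLLOW(S) ⊇ FOLLOW(U) = {$}. Thus FOLLOW(S) = {$}.
For S ::= a U: FIRST(a U) = {a}, so it goes in M[S, t] for t ∈ {a}.
For S ::= epsilon: FIRST(epsilon) = {epsilon}, so it goes in M[S, t] for t ∈ {}; since epsilon ∈ FIRST, also for every t ∈ FOLLOW(S) = {$}.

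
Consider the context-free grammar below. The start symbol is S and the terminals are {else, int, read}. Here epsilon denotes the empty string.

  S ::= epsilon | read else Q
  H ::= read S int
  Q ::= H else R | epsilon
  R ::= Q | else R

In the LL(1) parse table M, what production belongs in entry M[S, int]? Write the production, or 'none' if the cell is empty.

FIRST(S): from S::=epsilon we get {epsilon}; from S::=read else Q we get {read}. So FIRST(S) = {epsilon, read}.
FIRST(H): from H::=read S int we get {read}. So FIRST(H) = {read}.
FIRST(Q): from Q::=H else R we get {read}; from Q::=epsilon we get {epsilon}. So FIRST(Q) = {epsilon, read}.
FIRST(R): from R::=Q we get {epsilon, read}; from R::=else R we get {else}. So FIRST(R) = {epsilon, else, read}.
FOLLOW(S) includes $ since S is the start symbol.
FOLLOW(S): in H::=read S int, S is followed by int with FIRST {int}. Thus FOLLOW(S) = {$, int}.
For S ::= epsilon: FIRST(epsilon) = {epsilon}, so it goes in M[S, t] for t ∈ {}; since epsilon ∈ FIRST, also for every t ∈ FOLLOW(S) = {$, int}.
For S ::= read else Q: FIRST(read else Q) = {read}, so it goes in M[S, t] for t ∈ {read}.

S ::= epsilon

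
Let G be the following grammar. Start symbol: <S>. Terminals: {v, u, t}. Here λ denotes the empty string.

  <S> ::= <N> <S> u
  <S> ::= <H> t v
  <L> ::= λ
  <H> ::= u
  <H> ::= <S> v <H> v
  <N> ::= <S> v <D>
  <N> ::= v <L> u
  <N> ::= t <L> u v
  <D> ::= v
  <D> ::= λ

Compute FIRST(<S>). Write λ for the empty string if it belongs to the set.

FIRST(<L>) = {λ}
FIRST(<D>) = {λ, v}
FIRST(<S>) = {t, u, v}  (via <N> <S> u, <H> t v)
FIRST(<H>) = {t, u, v}  (via <S> v <H> v)
FIRST(<N>) = {t, u, v}  (via <S> v <D>)

{t, u, v}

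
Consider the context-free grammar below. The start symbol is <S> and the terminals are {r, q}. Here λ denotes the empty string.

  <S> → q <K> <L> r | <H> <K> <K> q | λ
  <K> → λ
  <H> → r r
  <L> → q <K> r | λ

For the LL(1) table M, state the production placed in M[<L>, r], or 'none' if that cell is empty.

<L> → λ

FIRST(<K>) = {λ}
FIRST(<H>) = {r}
FIRST(<L>) = {λ, q}
FIRST(<S>) = {λ, q, r}  (via <H> <K> <K> q)
FOLLOW(<S>) includes $ since <S> is the start symbol.
FOLLOW(<L>): in <S>→q <K> <L> r, <L> is followed by r with FIRST {r}. Thus FOLLOW(<L>) = {r}.
For <L> → q <K> r: FIRST(q <K> r) = {q}, so it goes in M[<L>, t] for t ∈ {q}.
For <L> → λ: FIRST(λ) = {λ}, so it goes in M[<L>, t] for t ∈ {}; since λ ∈ FIRST, also for every t ∈ FOLLOW(<L>) = {r}.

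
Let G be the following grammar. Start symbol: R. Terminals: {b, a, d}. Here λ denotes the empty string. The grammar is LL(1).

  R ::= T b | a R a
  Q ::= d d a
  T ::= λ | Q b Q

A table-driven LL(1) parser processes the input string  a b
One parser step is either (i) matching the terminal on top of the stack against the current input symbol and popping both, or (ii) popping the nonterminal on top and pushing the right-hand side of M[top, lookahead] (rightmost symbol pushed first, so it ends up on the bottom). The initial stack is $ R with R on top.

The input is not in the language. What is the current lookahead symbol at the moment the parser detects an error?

     Stack    Input  Action
  1  $ R      a b $  expand R ::= a R a
  2  $ a R a  a b $  match a
  3  $ a R    b $    expand R ::= T b
  4  $ a b T  b $    expand T ::= λ
  5  $ a b    b $    match b
  6  $ a      $      error: top is terminal a but lookahead is $

$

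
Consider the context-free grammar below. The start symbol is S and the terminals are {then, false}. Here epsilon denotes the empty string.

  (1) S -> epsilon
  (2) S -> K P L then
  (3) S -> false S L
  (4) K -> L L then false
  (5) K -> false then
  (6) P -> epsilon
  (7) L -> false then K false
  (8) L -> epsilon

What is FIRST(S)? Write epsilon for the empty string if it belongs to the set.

{epsilon, false, then}

FIRST(P): from P->epsilon we get {epsilon}. So FIRST(P) = {epsilon}.
FIRST(L): from L->false then K false we get {false}; from L->epsilon we get {epsilon}. So FIRST(L) = {epsilon, false}.
FIRST(K): from K->L L then false we get {false, then}; from K->false then we get {false}. So FIRST(K) = {false, then}.
FIRST(S): from S->epsilon we get {epsilon}; from S->K P L then we get {false, then}; from S->false S L we get {false}. So FIRST(S) = {epsilon, false, then}.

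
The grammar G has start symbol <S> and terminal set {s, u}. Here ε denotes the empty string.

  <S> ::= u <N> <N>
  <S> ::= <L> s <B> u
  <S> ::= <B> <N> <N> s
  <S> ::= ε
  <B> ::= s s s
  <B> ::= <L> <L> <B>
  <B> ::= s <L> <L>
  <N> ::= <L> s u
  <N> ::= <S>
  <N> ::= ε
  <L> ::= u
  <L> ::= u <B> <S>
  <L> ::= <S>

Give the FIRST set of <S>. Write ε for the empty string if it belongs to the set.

{ε, s, u}

FIRST(<S>): from <S>::=u <N> <N> we get {u}; from <S>::=<L> s <B> u we get {s, u}; from <S>::=<B> <N> <N> s we get {s, u}; from <S>::=ε we get {ε}. So FIRST(<S>) = {ε, s, u}.
FIRST(<L>): from <L>::=u we get {u}; from <L>::=u <B> <S> we get {u}; from <L>::=<S> we get {ε, s, u}. So FIRST(<L>) = {ε, s, u}.
FIRST(<B>): from <B>::=s s s we get {s}; from <B>::=<L> <L> <B> we get {s, u}; from <B>::=s <L> <L> we get {s}. So FIRST(<B>) = {s, u}.
FIRST(<N>): from <N>::=<L> s u we get {s, u}; from <N>::=<S> we get {ε, s, u}; from <N>::=ε we get {ε}. So FIRST(<N>) = {ε, s, u}.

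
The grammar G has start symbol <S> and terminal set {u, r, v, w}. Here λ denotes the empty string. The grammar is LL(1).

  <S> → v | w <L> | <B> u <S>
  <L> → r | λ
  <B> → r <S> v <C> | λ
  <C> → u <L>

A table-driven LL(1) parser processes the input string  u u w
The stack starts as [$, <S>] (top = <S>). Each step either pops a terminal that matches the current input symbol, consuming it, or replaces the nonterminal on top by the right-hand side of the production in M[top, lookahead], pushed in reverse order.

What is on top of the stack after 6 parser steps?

<S>

     Stack        Input    Action
  1  $ <S>        u u w $  expand <S> → <B> u <S>
  2  $ <S> u <B>  u u w $  expand <B> → λ
  3  $ <S> u      u u w $  match u
  4  $ <S>        u w $    expand <S> → <B> u <S>
  5  $ <S> u <B>  u w $    expand <B> → λ
  6  $ <S> u      u w $    match u
Stack after step 6: $ <S> (top = <S>).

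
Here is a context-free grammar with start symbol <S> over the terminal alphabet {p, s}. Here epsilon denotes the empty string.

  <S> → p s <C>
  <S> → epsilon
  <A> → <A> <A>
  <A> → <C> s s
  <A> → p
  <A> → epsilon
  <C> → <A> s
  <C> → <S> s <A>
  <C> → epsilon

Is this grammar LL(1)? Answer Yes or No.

FIRST(<S>) = {epsilon, p}
FIRST(<A>) = {epsilon, p, s}
FIRST(<C>) = {epsilon, p, s}
FOLLOW(<S>) = {$, s}
FOLLOW(<A>) = {$, p, s}
FOLLOW(<C>) = {$, s}
Cell M[<A>, $] receives both <A> → <A> <A> and <A> → epsilon — the grammar is not LL(1).

No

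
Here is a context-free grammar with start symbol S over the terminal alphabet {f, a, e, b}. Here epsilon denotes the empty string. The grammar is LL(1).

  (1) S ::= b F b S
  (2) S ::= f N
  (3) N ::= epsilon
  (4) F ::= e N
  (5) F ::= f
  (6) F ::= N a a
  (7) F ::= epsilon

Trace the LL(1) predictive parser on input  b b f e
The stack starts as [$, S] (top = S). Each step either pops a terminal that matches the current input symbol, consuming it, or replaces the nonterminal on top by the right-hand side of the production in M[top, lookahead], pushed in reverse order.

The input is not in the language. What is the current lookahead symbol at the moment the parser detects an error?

step 1: stack=$ S  input=b b f e $  — expand S ::= b F b S
step 2: stack=$ S b F b  input=b b f e $  — match b
step 3: stack=$ S b F  input=b f e $  — expand F ::= epsilon
step 4: stack=$ S b  input=b f e $  — match b
step 5: stack=$ S  input=f e $  — expand S ::= f N
step 6: stack=$ N f  input=f e $  — match f
step 7: stack=$ N  input=e $  — error: M[N, e] is empty

e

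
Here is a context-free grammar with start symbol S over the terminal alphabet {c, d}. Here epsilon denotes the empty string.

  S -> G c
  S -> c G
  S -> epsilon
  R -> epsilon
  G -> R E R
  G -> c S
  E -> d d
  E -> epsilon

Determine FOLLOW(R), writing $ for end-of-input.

{$, c, d}

FIRST(R): from R->epsilon we get {epsilon}. So FIRST(R) = {epsilon}.
FIRST(E): from E->d d we get {d}; from E->epsilon we get {epsilon}. So FIRST(E) = {epsilon, d}.
FIRST(G): from G->R E R we get {epsilon, d}; from G->c S we get {c}. So FIRST(G) = {epsilon, c, d}.
FIRST(S): from S->G c we get {c, d}; from S->c G we get {c}; from S->epsilon we get {epsilon}. So FIRST(S) = {epsilon, c, d}.
FOLLOW(S) includes $ since S is the start symbol.
FOLLOW(S): in G->c S, the suffix after S is empty, so FOLLOW(S) ⊇ FOLLOW(G) = {$, c}. Thus FOLLOW(S) = {$, c}.
FOLLOW(G): in S->G c, G is followed by c with FIRST {c}; in S->c G, the suffix after G is empty, so FOLLOW(G) ⊇ FOLLOW(S) = {$, c}. Thus FOLLOW(G) = {$, c}.
FOLLOW(R): in G->R E R (occurrence 1), R is followed by E R with FIRST {epsilon, d}; in G->R E R (occurrence 1), the suffix after R is nullable, so FOLLOW(R) ⊇ FOLLOW(G) = {$, c}; in G->R E R (occurrence 2), the suffix after R is empty, so FOLLOW(R) ⊇ FOLLOW(G) = {$, c}. Thus FOLLOW(R) = {$, c, d}.
FOLLOW(E): in G->R E R, E is followed by R with FIRST {epsilon}; in G->R E R, the suffix after E is nullable, so FOLLOW(E) ⊇ FOLLOW(G) = {$, c}. Thus FOLLOW(E) = {$, c}.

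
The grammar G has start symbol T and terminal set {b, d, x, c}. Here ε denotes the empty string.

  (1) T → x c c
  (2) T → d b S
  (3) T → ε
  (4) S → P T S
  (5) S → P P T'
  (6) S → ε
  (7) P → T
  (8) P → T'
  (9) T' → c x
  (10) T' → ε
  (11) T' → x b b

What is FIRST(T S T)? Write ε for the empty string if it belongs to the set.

FIRST(T): from T→x c c we get {x}; from T→d b S we get {d}; from T→ε we get {ε}. So FIRST(T) = {ε, d, x}.
FIRST(T'): from T'→c x we get {c}; from T'→ε we get {ε}; from T'→x b b we get {x}. So FIRST(T') = {ε, c, x}.
FIRST(P): from P→T we get {ε, d, x}; from P→T' we get {ε, c, x}. So FIRST(P) = {ε, c, d, x}.
FIRST(S): from S→P T S we get {ε, c, d, x}; from S→P P T' we get {ε, c, d, x}; from S→ε we get {ε}. So FIRST(S) = {ε, c, d, x}.
FIRST(T S T): take FIRST of each symbol in turn, carrying on past any symbol whose FIRST contains ε; result {ε, c, d, x}.

{ε, c, d, x}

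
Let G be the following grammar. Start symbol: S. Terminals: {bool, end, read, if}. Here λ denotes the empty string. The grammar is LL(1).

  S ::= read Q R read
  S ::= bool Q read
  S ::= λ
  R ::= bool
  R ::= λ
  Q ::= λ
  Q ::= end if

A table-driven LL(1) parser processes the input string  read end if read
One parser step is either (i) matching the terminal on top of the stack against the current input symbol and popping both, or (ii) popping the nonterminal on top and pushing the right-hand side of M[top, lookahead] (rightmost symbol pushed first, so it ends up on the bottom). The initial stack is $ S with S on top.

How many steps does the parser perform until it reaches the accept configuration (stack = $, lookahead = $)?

7

     Stack            Input               Action
  1  $ S              read end if read $  expand S ::= read Q R read
  2  $ read R Q read  read end if read $  match read
  3  $ read R Q       end if read $       expand Q ::= end if
  4  $ read R if end  end if read $       match end
  5  $ read R if      if read $           match if
  6  $ read R         read $              expand R ::= λ
  7  $ read           read $              match read
Accept reached after 7 steps.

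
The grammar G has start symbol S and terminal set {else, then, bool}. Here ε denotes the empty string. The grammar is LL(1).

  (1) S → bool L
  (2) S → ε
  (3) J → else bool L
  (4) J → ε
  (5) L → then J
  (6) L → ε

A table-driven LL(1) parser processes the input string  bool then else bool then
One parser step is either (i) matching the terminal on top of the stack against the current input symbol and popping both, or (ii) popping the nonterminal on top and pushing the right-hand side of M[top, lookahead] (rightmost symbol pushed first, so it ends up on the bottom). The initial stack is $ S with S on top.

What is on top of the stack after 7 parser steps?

L

     Stack          Input                       Action
  1  $ S            bool then else bool then $  expand S → bool L
  2  $ L bool       bool then else bool then $  match bool
  3  $ L            then else bool then $       expand L → then J
  4  $ J then       then else bool then $       match then
  5  $ J            else bool then $            expand J → else bool L
  6  $ L bool else  else bool then $            match else
  7  $ L bool       bool then $                 match bool
Stack after step 7: $ L (top = L).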